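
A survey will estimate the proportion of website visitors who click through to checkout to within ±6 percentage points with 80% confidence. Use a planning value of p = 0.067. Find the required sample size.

29

For a proportion with margin E = 0.06 at 80% confidence, z = 1.282.
n = p̂(1−p̂)(z/E)² = 0.067 × 0.933 × (1.282/0.06)² = 28.54
Round up: n = 29.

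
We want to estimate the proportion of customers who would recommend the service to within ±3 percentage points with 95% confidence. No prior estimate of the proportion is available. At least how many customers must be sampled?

n = 1068

For a proportion with margin E = 0.03 at 95% confidence, z = 1.960.
With no prior estimate, use p = 0.5, which maximizes p(1−p) at 0.25.
n = 0.25 × (z/E)² = 0.25 × (1.960/0.03)² = 1067.11
Round up: n = 1068.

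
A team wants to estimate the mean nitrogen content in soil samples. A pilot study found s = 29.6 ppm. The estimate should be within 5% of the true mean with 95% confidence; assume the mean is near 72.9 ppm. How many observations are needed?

For a mean, the margin of error is E = z·σ/√n, so n = (zσ/E)².
At 95% confidence, z = 1.960.
E = 5% of 72.9 = 3.645 ppm.
n = (1.960 × 29.6 / 3.645)² = 253.34
Round up: n = 254.

254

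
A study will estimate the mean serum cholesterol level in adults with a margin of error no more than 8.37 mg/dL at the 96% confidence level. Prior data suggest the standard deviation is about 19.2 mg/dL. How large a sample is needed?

For a mean, the margin of error is E = z·σ/√n, so n = (zσ/E)².
At 96% confidence, z = 2.054.
n = (2.054 × 19.2 / 8.37)² = 22.20
Round up: n = 23.

23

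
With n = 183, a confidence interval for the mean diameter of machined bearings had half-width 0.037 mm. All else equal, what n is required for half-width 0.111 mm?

Margin of error scales as 1/√n, so n₂ = n₁·(E₁/E₂)².
n₂ = 183 × (0.037/0.111)² = 183 × 0.1111 = 20.33
Round up: n₂ = 21.

21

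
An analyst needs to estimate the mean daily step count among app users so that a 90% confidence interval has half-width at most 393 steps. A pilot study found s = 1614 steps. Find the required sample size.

For a mean, the margin of error is E = z·σ/√n, so n = (zσ/E)².
At 90% confidence, z = 1.645.
n = (1.645 × 1614 / 393)² = 45.64
Round up: n = 46.

46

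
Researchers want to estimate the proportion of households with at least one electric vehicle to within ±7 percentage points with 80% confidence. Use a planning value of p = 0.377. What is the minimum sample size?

n = 79

For a proportion with margin E = 0.07 at 80% confidence, z = 1.282.
n = p̂(1−p̂)(z/E)² = 0.377 × 0.623 × (1.282/0.07)² = 78.78
Round up: n = 79.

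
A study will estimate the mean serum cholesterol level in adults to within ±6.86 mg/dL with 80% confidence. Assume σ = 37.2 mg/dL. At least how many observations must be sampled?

49

For a mean, the margin of error is E = z·σ/√n, so n = (zσ/E)².
At 80% confidence, z = 1.282.
n = (1.282 × 37.2 / 6.86)² = 48.33
Round up: n = 49.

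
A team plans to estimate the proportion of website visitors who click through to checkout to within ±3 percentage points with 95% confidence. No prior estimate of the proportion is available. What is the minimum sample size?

For a proportion with margin E = 0.03 at 95% confidence, z = 1.960.
With no prior estimate, use p = 0.5, which maximizes p(1−p) at 0.25.
n = 0.25 × (z/E)² = 0.25 × (1.960/0.03)² = 1067.11
Round up: n = 1068.

1068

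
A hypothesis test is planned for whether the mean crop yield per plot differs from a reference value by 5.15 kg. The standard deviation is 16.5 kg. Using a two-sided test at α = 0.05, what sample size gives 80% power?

For a one-sample z-test, n = ((z_{α/2} + z_β)·σ/δ)².
z_{α/2} = 1.960 (two-sided α = 0.05); z_β = 0.842 (power 80% → β = 0.2).
n = (2.802 × 16.5 / 5.15)² = 80.59
Round up: n = 81.

n = 81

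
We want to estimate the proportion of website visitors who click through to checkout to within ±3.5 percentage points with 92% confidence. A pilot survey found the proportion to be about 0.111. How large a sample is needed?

For a proportion with margin E = 0.035 at 92% confidence, z = 1.751.
n = p̂(1−p̂)(z/E)² = 0.111 × 0.889 × (1.751/0.035)² = 246.98
Round up: n = 247.

247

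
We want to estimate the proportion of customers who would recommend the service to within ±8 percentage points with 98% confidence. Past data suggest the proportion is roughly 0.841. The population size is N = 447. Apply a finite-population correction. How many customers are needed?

For a proportion with margin E = 0.08 at 98% confidence, z = 2.326.
n = p̂(1−p̂)(z/E)² = 0.841 × 0.159 × (2.326/0.08)² = 113.04 — call this n₀.
Finite-population correction with N = 447: n = n₀ / (1 + (n₀−1)/N) = 113.04 / 1.251 = 90.36
Round up: n = 91.

91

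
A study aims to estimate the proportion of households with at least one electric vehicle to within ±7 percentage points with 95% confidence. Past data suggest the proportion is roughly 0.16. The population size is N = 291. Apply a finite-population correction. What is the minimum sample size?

For a proportion with margin E = 0.07 at 95% confidence, z = 1.960.
n = p̂(1−p̂)(z/E)² = 0.16 × 0.84 × (1.960/0.07)² = 105.37 — call this n₀.
Finite-population correction with N = 291: n = n₀ / (1 + (n₀−1)/N) = 105.37 / 1.359 = 77.53
Round up: n = 78.

78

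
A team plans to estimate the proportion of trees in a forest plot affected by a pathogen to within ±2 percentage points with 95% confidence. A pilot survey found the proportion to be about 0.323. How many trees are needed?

For a proportion with margin E = 0.02 at 95% confidence, z = 1.960.
n = p̂(1−p̂)(z/E)² = 0.323 × 0.677 × (1.960/0.02)² = 2100.12
Round up: n = 2101.

2101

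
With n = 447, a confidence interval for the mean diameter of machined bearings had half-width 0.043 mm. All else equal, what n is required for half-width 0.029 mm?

983

Margin of error scales as 1/√n, so n₂ = n₁·(E₁/E₂)².
n₂ = 447 × (0.043/0.029)² = 447 × 2.199 = 982.95
Round up: n₂ = 983.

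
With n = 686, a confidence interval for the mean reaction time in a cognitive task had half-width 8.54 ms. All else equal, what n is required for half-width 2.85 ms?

Margin of error scales as 1/√n, so n₂ = n₁·(E₁/E₂)².
n₂ = 686 × (8.54/2.85)² = 686 × 8.979 = 6159.59
Round up: n₂ = 6160.

n = 6160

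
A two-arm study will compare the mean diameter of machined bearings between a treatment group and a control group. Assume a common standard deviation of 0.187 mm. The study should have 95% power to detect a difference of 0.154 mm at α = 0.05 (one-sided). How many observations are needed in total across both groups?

For two equal groups, n per group = 2·((z_α + z_β)·σ/δ)².
z_α = 1.645; z_β = 1.645 (power 95%).
n = 2 × (3.290 × 0.187 / 0.154)² = 2 × 15.96 = 31.92
Round up: n = 32 per group.
Total across both groups: 2 × 32 = 64.

64 total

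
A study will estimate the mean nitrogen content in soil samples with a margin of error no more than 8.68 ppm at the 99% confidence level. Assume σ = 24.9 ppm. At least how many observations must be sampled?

For a mean, the margin of error is E = z·σ/√n, so n = (zσ/E)².
At 99% confidence, z = 2.576.
n = (2.576 × 24.9 / 8.68)² = 54.61
Round up: n = 55.

n = 55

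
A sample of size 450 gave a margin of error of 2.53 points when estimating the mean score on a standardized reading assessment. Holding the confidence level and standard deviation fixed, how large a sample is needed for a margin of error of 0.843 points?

4054

Margin of error scales as 1/√n, so n₂ = n₁·(E₁/E₂)².
n₂ = 450 × (2.53/0.843)² = 450 × 9.007 = 4053.15
Round up: n₂ = 4054.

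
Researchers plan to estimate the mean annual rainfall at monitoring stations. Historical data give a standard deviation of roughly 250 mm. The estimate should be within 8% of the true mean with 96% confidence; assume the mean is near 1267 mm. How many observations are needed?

For a mean, the margin of error is E = z·σ/√n, so n = (zσ/E)².
At 96% confidence, z = 2.054.
E = 8% of 1267 = 101.4 mm.
n = (2.054 × 250 / 101.4)² = 25.67
Round up: n = 26.

26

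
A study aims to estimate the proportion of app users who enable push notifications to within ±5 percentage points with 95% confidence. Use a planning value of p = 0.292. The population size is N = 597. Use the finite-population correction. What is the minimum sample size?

For a proportion with margin E = 0.05 at 95% confidence, z = 1.960.
n = p̂(1−p̂)(z/E)² = 0.292 × 0.708 × (1.960/0.05)² = 317.68 — call this n₀.
Finite-population correction with N = 597: n = n₀ / (1 + (n₀−1)/N) = 317.68 / 1.53 = 207.63
Round up: n = 208.

n = 208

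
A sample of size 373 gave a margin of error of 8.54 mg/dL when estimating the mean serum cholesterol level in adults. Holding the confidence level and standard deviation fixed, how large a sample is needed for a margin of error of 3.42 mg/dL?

Margin of error scales as 1/√n, so n₂ = n₁·(E₁/E₂)².
n₂ = 373 × (8.54/3.42)² = 373 × 6.235 = 2325.66
Round up: n₂ = 2326.

2326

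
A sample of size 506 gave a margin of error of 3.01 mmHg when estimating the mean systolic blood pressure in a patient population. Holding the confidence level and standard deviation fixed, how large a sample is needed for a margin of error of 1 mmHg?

4585

Margin of error scales as 1/√n, so n₂ = n₁·(E₁/E₂)².
n₂ = 506 × (3.01/1)² = 506 × 9.06 = 4584.36
Round up: n₂ = 4585.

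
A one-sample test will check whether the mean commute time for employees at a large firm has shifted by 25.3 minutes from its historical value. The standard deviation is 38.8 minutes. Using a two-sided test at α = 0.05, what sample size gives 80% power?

19

For a one-sample z-test, n = ((z_{α/2} + z_β)·σ/δ)².
z_{α/2} = 1.960 (two-sided α = 0.05); z_β = 0.842 (power 80% → β = 0.2).
n = (2.802 × 38.8 / 25.3)² = 18.47
Round up: n = 19.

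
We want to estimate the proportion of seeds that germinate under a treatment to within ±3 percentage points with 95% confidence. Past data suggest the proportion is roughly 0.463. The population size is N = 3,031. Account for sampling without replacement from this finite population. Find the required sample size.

For a proportion with margin E = 0.03 at 95% confidence, z = 1.960.
n = p̂(1−p̂)(z/E)² = 0.463 × 0.537 × (1.960/0.03)² = 1061.27 — call this n₀.
Finite-population correction with N = 3,031: n = n₀ / (1 + (n₀−1)/N) = 1061.27 / 1.35 = 786.13
Round up: n = 787.

787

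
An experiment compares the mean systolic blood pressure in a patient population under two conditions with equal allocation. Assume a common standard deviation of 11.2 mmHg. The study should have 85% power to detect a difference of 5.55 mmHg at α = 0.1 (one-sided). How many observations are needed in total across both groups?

For two equal groups, n per group = 2·((z_α + z_β)·σ/δ)².
z_α = 1.282; z_β = 1.036 (power 85%).
n = 2 × (2.318 × 11.2 / 5.55)² = 2 × 21.88 = 43.76
Round up: n = 44 per group.
Total across both groups: 2 × 44 = 88.

88 total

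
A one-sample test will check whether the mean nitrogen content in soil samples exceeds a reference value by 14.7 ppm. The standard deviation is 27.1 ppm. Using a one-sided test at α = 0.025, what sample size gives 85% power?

For a one-sample z-test, n = ((z_α + z_β)·σ/δ)².
z_α = 1.960 (one-sided α = 0.025); z_β = 1.036 (power 85% → β = 0.15).
n = (2.996 × 27.1 / 14.7)² = 30.51
Round up: n = 31.

31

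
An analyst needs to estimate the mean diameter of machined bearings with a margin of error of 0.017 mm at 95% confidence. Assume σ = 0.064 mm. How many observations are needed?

For a mean, the margin of error is E = z·σ/√n, so n = (zσ/E)².
At 95% confidence, z = 1.960.
n = (1.960 × 0.064 / 0.017)² = 54.45
Round up: n = 55.

55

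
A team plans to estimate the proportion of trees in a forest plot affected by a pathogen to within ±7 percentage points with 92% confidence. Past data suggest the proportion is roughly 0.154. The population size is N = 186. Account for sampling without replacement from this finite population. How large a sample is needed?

For a proportion with margin E = 0.07 at 92% confidence, z = 1.751.
n = p̂(1−p̂)(z/E)² = 0.154 × 0.846 × (1.751/0.07)² = 81.52 — call this n₀.
Finite-population correction with N = 186: n = n₀ / (1 + (n₀−1)/N) = 81.52 / 1.433 = 56.89
Round up: n = 57.

57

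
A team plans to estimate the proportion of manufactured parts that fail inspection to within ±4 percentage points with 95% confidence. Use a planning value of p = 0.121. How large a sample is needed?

n = 256

For a proportion with margin E = 0.04 at 95% confidence, z = 1.960.
n = p̂(1−p̂)(z/E)² = 0.121 × 0.879 × (1.960/0.04)² = 255.37
Round up: n = 256.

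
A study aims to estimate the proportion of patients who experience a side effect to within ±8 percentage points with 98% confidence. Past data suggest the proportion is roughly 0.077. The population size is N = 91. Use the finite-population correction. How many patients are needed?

37

For a proportion with margin E = 0.08 at 98% confidence, z = 2.326.
n = p̂(1−p̂)(z/E)² = 0.077 × 0.923 × (2.326/0.08)² = 60.08 — call this n₀.
Finite-population correction with N = 91: n = n₀ / (1 + (n₀−1)/N) = 60.08 / 1.649 = 36.43
Round up: n = 37.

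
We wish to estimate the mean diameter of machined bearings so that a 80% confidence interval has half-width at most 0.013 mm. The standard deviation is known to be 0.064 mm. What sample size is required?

40

For a mean, the margin of error is E = z·σ/√n, so n = (zσ/E)².
At 80% confidence, z = 1.282.
n = (1.282 × 0.064 / 0.013)² = 39.83
Round up: n = 40.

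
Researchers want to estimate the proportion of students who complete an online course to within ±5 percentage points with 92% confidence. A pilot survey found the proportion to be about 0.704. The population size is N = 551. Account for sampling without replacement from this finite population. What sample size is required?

175

For a proportion with margin E = 0.05 at 92% confidence, z = 1.751.
n = p̂(1−p̂)(z/E)² = 0.704 × 0.296 × (1.751/0.05)² = 255.56 — call this n₀.
Finite-population correction with N = 551: n = n₀ / (1 + (n₀−1)/N) = 255.56 / 1.462 = 174.80
Round up: n = 175.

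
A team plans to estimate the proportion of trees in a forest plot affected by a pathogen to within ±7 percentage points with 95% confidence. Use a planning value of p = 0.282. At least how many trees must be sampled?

For a proportion with margin E = 0.07 at 95% confidence, z = 1.960.
n = p̂(1−p̂)(z/E)² = 0.282 × 0.718 × (1.960/0.07)² = 158.74
Round up: n = 159.

159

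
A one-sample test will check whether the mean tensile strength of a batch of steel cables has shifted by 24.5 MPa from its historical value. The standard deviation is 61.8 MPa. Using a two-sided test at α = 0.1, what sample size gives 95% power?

69

For a one-sample z-test, n = ((z_{α/2} + z_β)·σ/δ)².
z_{α/2} = 1.645 (two-sided α = 0.1); z_β = 1.645 (power 95% → β = 0.05).
n = (3.290 × 61.8 / 24.5)² = 68.87
Round up: n = 69.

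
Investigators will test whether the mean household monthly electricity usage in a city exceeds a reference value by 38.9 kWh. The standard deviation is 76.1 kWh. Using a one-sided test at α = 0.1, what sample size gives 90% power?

n = 26

For a one-sample z-test, n = ((z_α + z_β)·σ/δ)².
z_α = 1.282 (one-sided α = 0.1); z_β = 1.282 (power 90% → β = 0.1).
n = (2.564 × 76.1 / 38.9)² = 25.16
Round up: n = 26.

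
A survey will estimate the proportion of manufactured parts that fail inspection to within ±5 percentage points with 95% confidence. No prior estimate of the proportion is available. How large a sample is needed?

385

For a proportion with margin E = 0.05 at 95% confidence, z = 1.960.
With no prior estimate, use p = 0.5, which maximizes p(1−p) at 0.25.
n = 0.25 × (z/E)² = 0.25 × (1.960/0.05)² = 384.16
Round up: n = 385.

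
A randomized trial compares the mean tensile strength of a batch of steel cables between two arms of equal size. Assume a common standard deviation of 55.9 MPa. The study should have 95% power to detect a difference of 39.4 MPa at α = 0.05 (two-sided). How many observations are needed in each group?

53 per group

For two equal groups, n per group = 2·((z_{α/2} + z_β)·σ/δ)².
z_{α/2} = 1.960; z_β = 1.645 (power 95%).
n = 2 × (3.605 × 55.9 / 39.4)² = 2 × 26.16 = 52.32
Round up: n = 53 per group.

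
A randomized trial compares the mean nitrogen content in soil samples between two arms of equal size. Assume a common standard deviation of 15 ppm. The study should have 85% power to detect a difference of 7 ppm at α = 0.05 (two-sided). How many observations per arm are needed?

83 per group

For two equal groups, n per group = 2·((z_{α/2} + z_β)·σ/δ)².
z_{α/2} = 1.960; z_β = 1.036 (power 85%).
n = 2 × (2.996 × 15 / 7)² = 2 × 41.22 = 82.44
Round up: n = 83 per group.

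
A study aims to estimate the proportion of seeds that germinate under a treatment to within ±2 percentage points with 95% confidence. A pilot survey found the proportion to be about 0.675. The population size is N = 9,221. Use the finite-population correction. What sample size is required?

For a proportion with margin E = 0.02 at 95% confidence, z = 1.960.
n = p̂(1−p̂)(z/E)² = 0.675 × 0.325 × (1.960/0.02)² = 2106.88 — call this n₀.
Finite-population correction with N = 9,221: n = n₀ / (1 + (n₀−1)/N) = 2106.88 / 1.228 = 1715.70
Round up: n = 1716.

1716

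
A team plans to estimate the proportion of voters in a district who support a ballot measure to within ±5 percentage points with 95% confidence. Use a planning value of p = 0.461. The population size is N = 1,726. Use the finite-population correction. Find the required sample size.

313

For a proportion with margin E = 0.05 at 95% confidence, z = 1.960.
n = p̂(1−p̂)(z/E)² = 0.461 × 0.539 × (1.960/0.05)² = 381.82 — call this n₀.
Finite-population correction with N = 1,726: n = n₀ / (1 + (n₀−1)/N) = 381.82 / 1.221 = 312.71
Round up: n = 313.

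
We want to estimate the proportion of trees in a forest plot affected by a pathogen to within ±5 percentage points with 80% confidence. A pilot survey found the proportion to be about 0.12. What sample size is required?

70

For a proportion with margin E = 0.05 at 80% confidence, z = 1.282.
n = p̂(1−p̂)(z/E)² = 0.12 × 0.88 × (1.282/0.05)² = 69.42
Round up: n = 70.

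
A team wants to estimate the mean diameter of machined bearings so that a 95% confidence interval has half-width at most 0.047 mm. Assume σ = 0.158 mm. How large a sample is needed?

n = 44

For a mean, the margin of error is E = z·σ/√n, so n = (zσ/E)².
At 95% confidence, z = 1.960.
n = (1.960 × 0.158 / 0.047)² = 43.41
Round up: n = 44.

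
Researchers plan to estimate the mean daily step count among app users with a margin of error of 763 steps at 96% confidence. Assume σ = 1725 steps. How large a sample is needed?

22

For a mean, the margin of error is E = z·σ/√n, so n = (zσ/E)².
At 96% confidence, z = 2.054.
n = (2.054 × 1725 / 763)² = 21.56
Round up: n = 22.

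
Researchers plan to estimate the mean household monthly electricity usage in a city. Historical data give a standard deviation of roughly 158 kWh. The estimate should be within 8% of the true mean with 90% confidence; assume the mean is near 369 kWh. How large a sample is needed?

n = 78

For a mean, the margin of error is E = z·σ/√n, so n = (zσ/E)².
At 90% confidence, z = 1.645.
E = 8% of 369 = 29.52 kWh.
n = (1.645 × 158 / 29.52)² = 77.52
Round up: n = 78.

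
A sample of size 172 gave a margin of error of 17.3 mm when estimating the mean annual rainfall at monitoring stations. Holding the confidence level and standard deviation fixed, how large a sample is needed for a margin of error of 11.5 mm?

Margin of error scales as 1/√n, so n₂ = n₁·(E₁/E₂)².
n₂ = 172 × (17.3/11.5)² = 172 × 2.263 = 389.24
Round up: n₂ = 390.

390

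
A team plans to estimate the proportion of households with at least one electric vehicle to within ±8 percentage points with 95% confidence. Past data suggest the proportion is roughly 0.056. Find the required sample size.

32

For a proportion with margin E = 0.08 at 95% confidence, z = 1.960.
n = p̂(1−p̂)(z/E)² = 0.056 × 0.944 × (1.960/0.08)² = 31.73
Round up: n = 32.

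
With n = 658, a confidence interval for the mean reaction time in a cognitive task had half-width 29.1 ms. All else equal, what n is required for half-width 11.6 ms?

4141

Margin of error scales as 1/√n, so n₂ = n₁·(E₁/E₂)².
n₂ = 658 × (29.1/11.6)² = 658 × 6.293 = 4140.79
Round up: n₂ = 4141.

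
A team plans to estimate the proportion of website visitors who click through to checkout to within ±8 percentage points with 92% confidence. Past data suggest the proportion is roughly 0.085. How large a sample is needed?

38

For a proportion with margin E = 0.08 at 92% confidence, z = 1.751.
n = p̂(1−p̂)(z/E)² = 0.085 × 0.915 × (1.751/0.08)² = 37.26
Round up: n = 38.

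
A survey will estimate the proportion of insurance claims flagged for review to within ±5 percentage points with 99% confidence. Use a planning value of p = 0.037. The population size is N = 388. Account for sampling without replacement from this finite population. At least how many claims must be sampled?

For a proportion with margin E = 0.05 at 99% confidence, z = 2.576.
n = p̂(1−p̂)(z/E)² = 0.037 × 0.963 × (2.576/0.05)² = 94.58 — call this n₀.
Finite-population correction with N = 388: n = n₀ / (1 + (n₀−1)/N) = 94.58 / 1.241 = 76.21
Round up: n = 77.

77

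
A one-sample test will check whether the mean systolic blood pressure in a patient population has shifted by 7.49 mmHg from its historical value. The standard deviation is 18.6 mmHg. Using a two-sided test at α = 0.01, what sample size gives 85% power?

81

For a one-sample z-test, n = ((z_{α/2} + z_β)·σ/δ)².
z_{α/2} = 2.576 (two-sided α = 0.01); z_β = 1.036 (power 85% → β = 0.15).
n = (3.612 × 18.6 / 7.49)² = 80.46
Round up: n = 81.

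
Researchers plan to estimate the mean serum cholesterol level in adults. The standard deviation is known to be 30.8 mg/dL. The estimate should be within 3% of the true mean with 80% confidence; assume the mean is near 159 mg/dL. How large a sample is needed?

For a mean, the margin of error is E = z·σ/√n, so n = (zσ/E)².
At 80% confidence, z = 1.282.
E = 3% of 159 = 4.77 mg/dL.
n = (1.282 × 30.8 / 4.77)² = 68.52
Round up: n = 69.

n = 69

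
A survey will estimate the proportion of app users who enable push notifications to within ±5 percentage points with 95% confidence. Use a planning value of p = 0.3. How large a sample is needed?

323

For a proportion with margin E = 0.05 at 95% confidence, z = 1.960.
n = p̂(1−p̂)(z/E)² = 0.3 × 0.7 × (1.960/0.05)² = 322.69
Round up: n = 323.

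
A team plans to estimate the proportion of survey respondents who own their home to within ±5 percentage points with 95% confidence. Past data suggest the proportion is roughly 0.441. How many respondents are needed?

For a proportion with margin E = 0.05 at 95% confidence, z = 1.960.
n = p̂(1−p̂)(z/E)² = 0.441 × 0.559 × (1.960/0.05)² = 378.81
Round up: n = 379.

379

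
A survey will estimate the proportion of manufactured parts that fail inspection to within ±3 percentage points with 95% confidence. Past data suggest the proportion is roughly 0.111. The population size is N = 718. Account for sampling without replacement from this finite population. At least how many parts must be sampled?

266

For a proportion with margin E = 0.03 at 95% confidence, z = 1.960.
n = p̂(1−p̂)(z/E)² = 0.111 × 0.889 × (1.960/0.03)² = 421.21 — call this n₀.
Finite-population correction with N = 718: n = n₀ / (1 + (n₀−1)/N) = 421.21 / 1.585 = 265.75
Round up: n = 266.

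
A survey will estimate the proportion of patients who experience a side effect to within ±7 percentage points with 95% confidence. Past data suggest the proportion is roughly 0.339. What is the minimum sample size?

176

For a proportion with margin E = 0.07 at 95% confidence, z = 1.960.
n = p̂(1−p̂)(z/E)² = 0.339 × 0.661 × (1.960/0.07)² = 175.68
Round up: n = 176.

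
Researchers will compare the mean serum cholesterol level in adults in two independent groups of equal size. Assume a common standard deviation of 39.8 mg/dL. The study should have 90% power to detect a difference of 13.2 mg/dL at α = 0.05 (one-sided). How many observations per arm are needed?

156 per group

For two equal groups, n per group = 2·((z_α + z_β)·σ/δ)².
z_α = 1.645; z_β = 1.282 (power 90%).
n = 2 × (2.927 × 39.8 / 13.2)² = 2 × 77.89 = 155.78
Round up: n = 156 per group.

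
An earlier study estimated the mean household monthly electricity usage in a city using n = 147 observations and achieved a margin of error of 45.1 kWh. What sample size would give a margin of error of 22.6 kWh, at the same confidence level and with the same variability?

Margin of error scales as 1/√n, so n₂ = n₁·(E₁/E₂)².
n₂ = 147 × (45.1/22.6)² = 147 × 3.982 = 585.35
Round up: n₂ = 586.

n = 586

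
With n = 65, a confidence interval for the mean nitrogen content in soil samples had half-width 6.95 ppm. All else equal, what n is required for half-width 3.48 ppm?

Margin of error scales as 1/√n, so n₂ = n₁·(E₁/E₂)².
n₂ = 65 × (6.95/3.48)² = 65 × 3.989 = 259.28
Round up: n₂ = 260.

260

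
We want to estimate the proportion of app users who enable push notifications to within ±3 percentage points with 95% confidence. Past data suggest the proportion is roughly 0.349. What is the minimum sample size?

For a proportion with margin E = 0.03 at 95% confidence, z = 1.960.
n = p̂(1−p̂)(z/E)² = 0.349 × 0.651 × (1.960/0.03)² = 969.79
Round up: n = 970.

970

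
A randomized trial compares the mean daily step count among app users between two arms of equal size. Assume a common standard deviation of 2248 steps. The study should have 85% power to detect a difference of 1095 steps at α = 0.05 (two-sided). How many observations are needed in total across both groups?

For two equal groups, n per group = 2·((z_{α/2} + z_β)·σ/δ)².
z_{α/2} = 1.960; z_β = 1.036 (power 85%).
n = 2 × (2.996 × 2248 / 1095)² = 2 × 37.83 = 75.66
Round up: n = 76 per group.
Total across both groups: 2 × 76 = 152.

152 total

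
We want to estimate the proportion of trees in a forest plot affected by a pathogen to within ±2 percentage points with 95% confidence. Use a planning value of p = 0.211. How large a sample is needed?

For a proportion with margin E = 0.02 at 95% confidence, z = 1.960.
n = p̂(1−p̂)(z/E)² = 0.211 × 0.789 × (1.960/0.02)² = 1598.86
Round up: n = 1599.

n = 1599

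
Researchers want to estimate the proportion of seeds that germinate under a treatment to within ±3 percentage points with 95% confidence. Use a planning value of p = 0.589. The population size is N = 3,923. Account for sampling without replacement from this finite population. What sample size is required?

819

For a proportion with margin E = 0.03 at 95% confidence, z = 1.960.
n = p̂(1−p̂)(z/E)² = 0.589 × 0.411 × (1.960/0.03)² = 1033.30 — call this n₀.
Finite-population correction with N = 3,923: n = n₀ / (1 + (n₀−1)/N) = 1033.30 / 1.263 = 818.13
Round up: n = 819.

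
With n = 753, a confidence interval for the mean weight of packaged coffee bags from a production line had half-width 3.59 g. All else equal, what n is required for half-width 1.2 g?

6740

Margin of error scales as 1/√n, so n₂ = n₁·(E₁/E₂)².
n₂ = 753 × (3.59/1.2)² = 753 × 8.95 = 6739.35
Round up: n₂ = 6740.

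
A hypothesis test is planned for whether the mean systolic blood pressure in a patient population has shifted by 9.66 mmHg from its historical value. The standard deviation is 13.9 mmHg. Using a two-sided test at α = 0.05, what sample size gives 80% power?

For a one-sample z-test, n = ((z_{α/2} + z_β)·σ/δ)².
z_{α/2} = 1.960 (two-sided α = 0.05); z_β = 0.842 (power 80% → β = 0.2).
n = (2.802 × 13.9 / 9.66)² = 16.26
Round up: n = 17.

17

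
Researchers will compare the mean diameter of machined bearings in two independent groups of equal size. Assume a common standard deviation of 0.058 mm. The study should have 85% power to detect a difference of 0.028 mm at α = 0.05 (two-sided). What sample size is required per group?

78 per group

For two equal groups, n per group = 2·((z_{α/2} + z_β)·σ/δ)².
z_{α/2} = 1.960; z_β = 1.036 (power 85%).
n = 2 × (2.996 × 0.058 / 0.028)² = 2 × 38.51 = 77.02
Round up: n = 78 per group.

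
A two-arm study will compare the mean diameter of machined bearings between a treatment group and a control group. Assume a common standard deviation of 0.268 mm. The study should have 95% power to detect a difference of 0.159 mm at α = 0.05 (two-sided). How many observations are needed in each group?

74 per group

For two equal groups, n per group = 2·((z_{α/2} + z_β)·σ/δ)².
z_{α/2} = 1.960; z_β = 1.645 (power 95%).
n = 2 × (3.605 × 0.268 / 0.159)² = 2 × 36.92 = 73.84
Round up: n = 74 per group.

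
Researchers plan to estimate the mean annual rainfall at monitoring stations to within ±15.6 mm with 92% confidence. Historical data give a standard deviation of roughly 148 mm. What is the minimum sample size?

n = 276

For a mean, the margin of error is E = z·σ/√n, so n = (zσ/E)².
At 92% confidence, z = 1.751.
n = (1.751 × 148 / 15.6)² = 275.96
Round up: n = 276.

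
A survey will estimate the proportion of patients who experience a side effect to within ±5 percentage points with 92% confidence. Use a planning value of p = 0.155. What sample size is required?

161

For a proportion with margin E = 0.05 at 92% confidence, z = 1.751.
n = p̂(1−p̂)(z/E)² = 0.155 × 0.845 × (1.751/0.05)² = 160.63
Round up: n = 161.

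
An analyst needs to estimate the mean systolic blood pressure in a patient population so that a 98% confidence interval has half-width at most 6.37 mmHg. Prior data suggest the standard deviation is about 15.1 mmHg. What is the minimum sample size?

31

For a mean, the margin of error is E = z·σ/√n, so n = (zσ/E)².
At 98% confidence, z = 2.326.
n = (2.326 × 15.1 / 6.37)² = 30.40
Round up: n = 31.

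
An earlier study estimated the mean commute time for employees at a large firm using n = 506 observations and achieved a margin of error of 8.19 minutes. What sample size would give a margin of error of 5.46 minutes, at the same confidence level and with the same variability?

Margin of error scales as 1/√n, so n₂ = n₁·(E₁/E₂)².
n₂ = 506 × (8.19/5.46)² = 506 × 2.25 = 1138.50
Round up: n₂ = 1139.

n = 1139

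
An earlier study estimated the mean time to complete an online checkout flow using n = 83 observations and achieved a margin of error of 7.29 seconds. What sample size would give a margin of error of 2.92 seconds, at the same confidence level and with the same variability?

Margin of error scales as 1/√n, so n₂ = n₁·(E₁/E₂)².
n₂ = 83 × (7.29/2.92)² = 83 × 6.233 = 517.34
Round up: n₂ = 518.

518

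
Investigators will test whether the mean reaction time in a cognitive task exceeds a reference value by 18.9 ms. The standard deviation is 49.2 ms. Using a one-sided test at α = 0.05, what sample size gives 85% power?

49

For a one-sample z-test, n = ((z_α + z_β)·σ/δ)².
z_α = 1.645 (one-sided α = 0.05); z_β = 1.036 (power 85% → β = 0.15).
n = (2.681 × 49.2 / 18.9)² = 48.71
Round up: n = 49.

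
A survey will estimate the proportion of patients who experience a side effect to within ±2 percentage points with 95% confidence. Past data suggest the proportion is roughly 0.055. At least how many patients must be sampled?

For a proportion with margin E = 0.02 at 95% confidence, z = 1.960.
n = p̂(1−p̂)(z/E)² = 0.055 × 0.945 × (1.960/0.02)² = 499.17
Round up: n = 500.

500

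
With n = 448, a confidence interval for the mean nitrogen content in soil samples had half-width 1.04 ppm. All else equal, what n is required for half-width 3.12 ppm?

Margin of error scales as 1/√n, so n₂ = n₁·(E₁/E₂)².
n₂ = 448 × (1.04/3.12)² = 448 × 0.1111 = 49.77
Round up: n₂ = 50.

50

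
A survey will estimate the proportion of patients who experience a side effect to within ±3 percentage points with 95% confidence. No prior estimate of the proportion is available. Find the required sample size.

n = 1068

For a proportion with margin E = 0.03 at 95% confidence, z = 1.960.
With no prior estimate, use p = 0.5, which maximizes p(1−p) at 0.25.
n = 0.25 × (z/E)² = 0.25 × (1.960/0.03)² = 1067.11
Round up: n = 1068.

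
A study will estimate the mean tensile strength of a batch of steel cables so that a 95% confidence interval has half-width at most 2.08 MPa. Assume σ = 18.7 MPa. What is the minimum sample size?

For a mean, the margin of error is E = z·σ/√n, so n = (zσ/E)².
At 95% confidence, z = 1.960.
n = (1.960 × 18.7 / 2.08)² = 310.51
Round up: n = 311.

311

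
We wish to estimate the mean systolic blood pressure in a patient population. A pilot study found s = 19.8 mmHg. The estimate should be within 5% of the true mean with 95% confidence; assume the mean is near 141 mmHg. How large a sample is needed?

For a mean, the margin of error is E = z·σ/√n, so n = (zσ/E)².
At 95% confidence, z = 1.960.
E = 5% of 141 = 7.05 mmHg.
n = (1.960 × 19.8 / 7.05)² = 30.30
Round up: n = 31.

n = 31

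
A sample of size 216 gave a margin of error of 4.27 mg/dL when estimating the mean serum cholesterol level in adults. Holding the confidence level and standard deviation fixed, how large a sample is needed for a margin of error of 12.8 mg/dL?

Margin of error scales as 1/√n, so n₂ = n₁·(E₁/E₂)².
n₂ = 216 × (4.27/12.8)² = 216 × 0.1113 = 24.04
Round up: n₂ = 25.

25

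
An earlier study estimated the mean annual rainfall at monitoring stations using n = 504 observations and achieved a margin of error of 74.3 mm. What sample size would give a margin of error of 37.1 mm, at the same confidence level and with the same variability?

Margin of error scales as 1/√n, so n₂ = n₁·(E₁/E₂)².
n₂ = 504 × (74.3/37.1)² = 504 × 4.011 = 2021.54
Round up: n₂ = 2022.

n = 2022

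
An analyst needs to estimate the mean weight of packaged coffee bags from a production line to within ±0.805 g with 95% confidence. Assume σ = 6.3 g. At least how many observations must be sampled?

For a mean, the margin of error is E = z·σ/√n, so n = (zσ/E)².
At 95% confidence, z = 1.960.
n = (1.960 × 6.3 / 0.805)² = 235.29
Round up: n = 236.

236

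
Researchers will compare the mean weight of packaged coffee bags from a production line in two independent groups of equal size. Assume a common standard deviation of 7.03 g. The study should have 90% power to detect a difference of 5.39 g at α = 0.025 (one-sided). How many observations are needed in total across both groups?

72 total

For two equal groups, n per group = 2·((z_α + z_β)·σ/δ)².
z_α = 1.960; z_β = 1.282 (power 90%).
n = 2 × (3.242 × 7.03 / 5.39)² = 2 × 17.88 = 35.76
Round up: n = 36 per group.
Total across both groups: 2 × 36 = 72.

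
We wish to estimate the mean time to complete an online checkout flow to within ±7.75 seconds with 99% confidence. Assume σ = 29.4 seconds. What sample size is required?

For a mean, the margin of error is E = z·σ/√n, so n = (zσ/E)².
At 99% confidence, z = 2.576.
n = (2.576 × 29.4 / 7.75)² = 95.50
Round up: n = 96.

n = 96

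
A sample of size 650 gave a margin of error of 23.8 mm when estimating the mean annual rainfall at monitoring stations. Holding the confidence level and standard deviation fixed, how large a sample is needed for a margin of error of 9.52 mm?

Margin of error scales as 1/√n, so n₂ = n₁·(E₁/E₂)².
n₂ = 650 × (23.8/9.52)² = 650 × 6.25 = 4062.50
Round up: n₂ = 4063.

4063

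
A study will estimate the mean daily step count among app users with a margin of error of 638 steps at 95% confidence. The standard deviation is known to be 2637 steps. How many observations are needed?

For a mean, the margin of error is E = z·σ/√n, so n = (zσ/E)².
At 95% confidence, z = 1.960.
n = (1.960 × 2637 / 638)² = 65.63
Round up: n = 66.

n = 66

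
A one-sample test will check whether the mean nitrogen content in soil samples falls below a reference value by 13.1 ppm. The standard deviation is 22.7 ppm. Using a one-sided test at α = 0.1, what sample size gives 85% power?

17

For a one-sample z-test, n = ((z_α + z_β)·σ/δ)².
z_α = 1.282 (one-sided α = 0.1); z_β = 1.036 (power 85% → β = 0.15).
n = (2.318 × 22.7 / 13.1)² = 16.13
Round up: n = 17.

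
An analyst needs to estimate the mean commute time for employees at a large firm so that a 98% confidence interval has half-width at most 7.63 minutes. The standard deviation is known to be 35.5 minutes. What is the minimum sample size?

118

For a mean, the margin of error is E = z·σ/√n, so n = (zσ/E)².
At 98% confidence, z = 2.326.
n = (2.326 × 35.5 / 7.63)² = 117.12
Round up: n = 118.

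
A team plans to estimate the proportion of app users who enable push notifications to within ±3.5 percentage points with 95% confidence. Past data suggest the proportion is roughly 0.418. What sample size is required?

763

For a proportion with margin E = 0.035 at 95% confidence, z = 1.960.
n = p̂(1−p̂)(z/E)² = 0.418 × 0.582 × (1.960/0.035)² = 762.91
Round up: n = 763.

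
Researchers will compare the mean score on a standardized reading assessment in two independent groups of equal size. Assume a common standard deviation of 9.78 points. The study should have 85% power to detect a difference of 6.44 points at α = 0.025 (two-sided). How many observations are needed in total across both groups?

100 total

For two equal groups, n per group = 2·((z_{α/2} + z_β)·σ/δ)².
z_{α/2} = 2.241; z_β = 1.036 (power 85%).
n = 2 × (3.277 × 9.78 / 6.44)² = 2 × 24.77 = 49.54
Round up: n = 50 per group.
Total across both groups: 2 × 50 = 100.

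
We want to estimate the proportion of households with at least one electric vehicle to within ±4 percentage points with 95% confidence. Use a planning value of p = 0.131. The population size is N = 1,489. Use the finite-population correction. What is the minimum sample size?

For a proportion with margin E = 0.04 at 95% confidence, z = 1.960.
n = p̂(1−p̂)(z/E)² = 0.131 × 0.869 × (1.960/0.04)² = 273.33 — call this n₀.
Finite-population correction with N = 1,489: n = n₀ / (1 + (n₀−1)/N) = 273.33 / 1.183 = 231.05
Round up: n = 232.

232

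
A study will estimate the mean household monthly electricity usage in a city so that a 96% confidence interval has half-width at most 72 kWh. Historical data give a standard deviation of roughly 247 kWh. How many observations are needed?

For a mean, the margin of error is E = z·σ/√n, so n = (zσ/E)².
At 96% confidence, z = 2.054.
n = (2.054 × 247 / 72)² = 49.65
Round up: n = 50.

50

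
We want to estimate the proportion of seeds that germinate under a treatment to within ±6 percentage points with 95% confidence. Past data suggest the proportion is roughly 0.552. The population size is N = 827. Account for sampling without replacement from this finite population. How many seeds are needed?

201

For a proportion with margin E = 0.06 at 95% confidence, z = 1.960.
n = p̂(1−p̂)(z/E)² = 0.552 × 0.448 × (1.960/0.06)² = 263.89 — call this n₀.
Finite-population correction with N = 827: n = n₀ / (1 + (n₀−1)/N) = 263.89 / 1.318 = 200.22
Round up: n = 201.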